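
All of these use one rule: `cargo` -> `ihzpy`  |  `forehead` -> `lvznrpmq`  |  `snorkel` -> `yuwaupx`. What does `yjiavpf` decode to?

Each letter shifts forward by (position + 6), i.e. 6, 7, 8, … — the shift grows by one for each successive letter.
Undoing it on yjiavpf: y−6=s, j−7=c, i−8=a, a−9=r, v−10=l, p−11=e, f−12=t.

scarlet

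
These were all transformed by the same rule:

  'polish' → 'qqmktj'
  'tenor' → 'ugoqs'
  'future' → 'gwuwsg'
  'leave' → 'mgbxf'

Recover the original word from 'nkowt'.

Shifts by position in polish: pos 0: p→q (+1), pos 1: o→q (+2), pos 2: l→m (+1), pos 3: i→k (+2) — repeating every 2. It's a Vigenère-style cipher with numeric key [1,2]: position i shifts by key[i mod 2].
Reversing it on nkowt: n−1=m, k−2=i, o−1=n, w−2=u, t−1=s.

minus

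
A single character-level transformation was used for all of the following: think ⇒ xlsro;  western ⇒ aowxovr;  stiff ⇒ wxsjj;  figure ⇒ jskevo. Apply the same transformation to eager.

The shift depends on letter class: consonant t→x is +4, but vowel i→s is +10. Two shifts are in play — +10 for a/e/i/o/u, +4 for every other letter.
For eager: e(vowel)+10=o, a(vowel)+10=k, g(cons)+4=k, e(vowel)+10=o, r(cons)+4=v.

okkov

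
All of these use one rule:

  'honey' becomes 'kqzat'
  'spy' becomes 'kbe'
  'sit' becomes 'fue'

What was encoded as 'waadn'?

brook

Read the word backwards and shift each letter +12.
Undoing it on waadn: shift back: w−12=k, a−12=o, a−12=o, d−12=r, n−12=b → koorb; then reverse → brook.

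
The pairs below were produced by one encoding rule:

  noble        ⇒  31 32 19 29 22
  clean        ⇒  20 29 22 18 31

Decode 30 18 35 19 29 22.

marble

n is letter #14 and maps to 31: an offset of 17. The number is (letter's place in the alphabet, a=1) + 17.
Decoding 30 18 35 19 29 22: 30→(30−17)÷1=13=m, 18→(18−17)÷1=1=a, 35→(35−17)÷1=18=r, 19→(19−17)÷1=2=b, 29→(29−17)÷1=12=l, 22→(22−17)÷1=5=e.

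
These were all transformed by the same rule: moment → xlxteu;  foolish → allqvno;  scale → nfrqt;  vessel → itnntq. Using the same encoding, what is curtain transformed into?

m(12)→x(23) and o(14)→l(11) fit y≡7x+17 (mod 26); the inverse of 7 mod 26 is 15. Each letter's alphabet position (a=0..z=25) is mapped through 7·x+17 mod 26 — an affine cipher.
For curtain: c(2)→7·2+17≡5=f; u(20)→7·20+17≡1=b; r(17)→7·17+17≡6=g; t(19)→7·19+17≡20=u; a(0)→7·0+17≡17=r; i(8)→7·8+17≡21=v; n(13)→7·13+17≡4=e (all mod 26).

fbgurve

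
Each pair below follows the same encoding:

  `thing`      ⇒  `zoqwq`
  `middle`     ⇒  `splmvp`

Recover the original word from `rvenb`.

lower

Each letter shifts forward by (position + 6), i.e. 6, 7, 8, … — the shift grows by one for each successive letter.
Undoing it on rvenb: r−6=l, v−7=o, e−8=w, n−9=e, b−10=r.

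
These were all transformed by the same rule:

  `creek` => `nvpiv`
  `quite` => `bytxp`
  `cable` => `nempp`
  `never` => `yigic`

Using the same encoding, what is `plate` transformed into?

Shifts by position in creek: pos 0: c→n (+11), pos 1: r→v (+4), pos 2: e→p (+11), pos 3: e→i (+4) — repeating every 2. The shifts repeat in a cycle of length 2: positions 0,1,… shift by +11, +4, then the pattern repeats.
Applying it to plate: p+11=a, l+4=p, a+11=l, t+4=x, e+11=p.

aplxp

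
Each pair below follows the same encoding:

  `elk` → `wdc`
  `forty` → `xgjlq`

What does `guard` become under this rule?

Compare letters: e→w is +18, l→d is +18, k→c is +18 — a constant shift. Every letter moves 18 places later in the alphabet, wrapping around z→a.
Applying it to guard: g+18=y, u+18=m, a+18=s, r+18=j, d+18=v.

ymsjv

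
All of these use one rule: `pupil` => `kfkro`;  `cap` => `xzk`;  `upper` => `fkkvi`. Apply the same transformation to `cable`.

Each pair mirrors across the alphabet (p↔k, u↔f, p↔k): positions sum to 25. Letters are reflected about the middle of the alphabet (position → 25−position): Atbash.
For cable: c↔x, a↔z, b↔y, l↔o, e↔v.

xzyov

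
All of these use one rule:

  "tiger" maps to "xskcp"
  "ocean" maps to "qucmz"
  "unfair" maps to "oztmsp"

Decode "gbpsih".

shrimp

Treating letters as 0–25, the rule is x ↦ 17x + 12 (mod 26).
Decoding gbpsih: g(6)→23·(6−12)≡18=s; b(1)→23·(1−12)≡7=h; p(15)→23·(15−12)≡17=r; s(18)→23·(18−12)≡8=i; i(8)→23·(8−12)≡12=m; h(7)→23·(7−12)≡15=p (all mod 26).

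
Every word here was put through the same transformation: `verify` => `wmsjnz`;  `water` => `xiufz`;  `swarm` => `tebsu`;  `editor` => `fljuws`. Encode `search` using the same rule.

It's a Vigenère-style cipher with numeric key [1,8,1]: position i shifts by key[i mod 3].
Applying it to search: s+1=t, e+8=m, a+1=b, r+1=s, c+8=k, h+1=i.

tmbski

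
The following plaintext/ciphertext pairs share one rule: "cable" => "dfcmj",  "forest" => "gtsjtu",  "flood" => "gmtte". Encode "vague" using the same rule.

wfhzj

The rule splits by letter class: vowels +5, consonants +1.
On vague: v(cons)+1=w, a(vowel)+5=f, g(cons)+1=h, u(vowel)+5=z, e(vowel)+5=j.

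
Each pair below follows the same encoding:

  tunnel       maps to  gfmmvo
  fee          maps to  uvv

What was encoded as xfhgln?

Letters are reflected about the middle of the alphabet (position → 25−position): Atbash.
Undoing it on xfhgln: x↔c, f↔u, h↔s, g↔t, l↔o, n↔m.

custom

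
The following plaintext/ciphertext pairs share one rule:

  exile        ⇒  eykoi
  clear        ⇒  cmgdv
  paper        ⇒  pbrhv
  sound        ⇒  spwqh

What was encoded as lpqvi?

In exile: e→e is +0, x→y is +1, i→k is +2, l→o is +3 — the shift increases by 1 each position. Letter i (0-indexed) is shifted by i+0, so successive shifts are 0, 1, 2, ….
Undoing it on lpqvi: l−0=l, p−1=o, q−2=o, v−3=s, i−4=e.

loose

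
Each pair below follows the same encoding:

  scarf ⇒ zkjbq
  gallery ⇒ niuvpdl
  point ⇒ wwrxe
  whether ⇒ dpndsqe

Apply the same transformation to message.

tmbclsr

In scarf: s→z is +7, c→k is +8, a→j is +9, r→b is +10 — the shift increases by 1 each position. The shift increases by 1 at each position, starting from +7: 7, 8, 9, ….
Applying it to message: m+7=t, e+8=m, s+9=b, s+10=c, a+11=l, g+12=s, e+13=r.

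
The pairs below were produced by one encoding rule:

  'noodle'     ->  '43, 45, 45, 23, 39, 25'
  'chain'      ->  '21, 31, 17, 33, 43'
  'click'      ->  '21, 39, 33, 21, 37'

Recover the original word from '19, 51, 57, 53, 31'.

n(#14)→43 and o(#15)→45: differences scale by 2, so n = 2·pos + 15. The formula is n = 2×(alphabet index, a=1) + 15.
Reversing it on 19, 51, 57, 53, 31: 19→(19−15)÷2=2=b, 51→(51−15)÷2=18=r, 57→(57−15)÷2=21=u, 53→(53−15)÷2=19=s, 31→(31−15)÷2=8=h.

brush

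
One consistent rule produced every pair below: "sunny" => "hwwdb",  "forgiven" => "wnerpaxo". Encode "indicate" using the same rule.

The output letters match the input read backwards, each shifted +9: sunny reversed is ynnus. Two steps: reverse the string, then apply a Caesar shift of +9.
On indicate: reverse → etacidni; then shift: e+9=n, t+9=c, a+9=j, c+9=l, i+9=r, d+9=m, n+9=w, i+9=r.

ncjlrmwr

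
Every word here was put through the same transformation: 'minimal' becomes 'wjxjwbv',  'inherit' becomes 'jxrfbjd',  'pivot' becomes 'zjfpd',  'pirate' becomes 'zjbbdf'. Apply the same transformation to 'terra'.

dfbbb

The shift depends on letter class: consonant m→w is +10, but vowel i→j is +1. The rule splits by letter class: vowels +1, consonants +10.
For terra: t(cons)+10=d, e(vowel)+1=f, r(cons)+10=b, r(cons)+10=b, a(vowel)+1=b.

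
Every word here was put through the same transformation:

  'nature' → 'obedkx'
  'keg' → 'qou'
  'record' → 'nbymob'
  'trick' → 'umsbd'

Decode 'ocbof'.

Read the word backwards and shift each letter +10.
Reversing it on ocbof: shift back: o−10=e, c−10=s, b−10=r, o−10=e, f−10=v → esrev; then reverse → verse.

verse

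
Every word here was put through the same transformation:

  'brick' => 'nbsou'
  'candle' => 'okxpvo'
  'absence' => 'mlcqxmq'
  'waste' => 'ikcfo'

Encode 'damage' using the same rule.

It's a Vigenère-style cipher with numeric key [12,10,10]: position i shifts by key[i mod 3].
On damage: d+12=p, a+10=k, m+10=w, a+12=m, g+10=q, e+10=o.

pkwmqo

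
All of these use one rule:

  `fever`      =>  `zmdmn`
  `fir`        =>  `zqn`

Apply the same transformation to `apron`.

vwzxi

Two steps: reverse the string, then apply a Caesar shift of +8.
For apron: reverse → norpa; then shift: n+8=v, o+8=w, r+8=z, p+8=x, a+8=i.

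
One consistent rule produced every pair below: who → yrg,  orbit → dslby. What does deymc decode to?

The output letters match the input read backwards, each shifted +10: who reversed is ohw. Two steps: reverse the string, then apply a Caesar shift of +10.
Undoing it on deymc: shift back: d−10=t, e−10=u, y−10=o, m−10=c, c−10=s → tuocs; then reverse → scout.

scout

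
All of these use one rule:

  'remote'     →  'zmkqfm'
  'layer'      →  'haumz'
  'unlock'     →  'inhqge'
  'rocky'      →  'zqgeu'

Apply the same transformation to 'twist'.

foycf

r(17)→z(25) and e(4)→m(12) fit y≡3x+0 (mod 26); the inverse of 3 mod 26 is 9. Each letter's alphabet position (a=0..z=25) is mapped through 3·x+0 mod 26 — an affine cipher.
For twist: t(19)→3·19+0≡5=f; w(22)→3·22+0≡14=o; i(8)→3·8+0≡24=y; s(18)→3·18+0≡2=c; t(19)→3·19+0≡5=f (all mod 26).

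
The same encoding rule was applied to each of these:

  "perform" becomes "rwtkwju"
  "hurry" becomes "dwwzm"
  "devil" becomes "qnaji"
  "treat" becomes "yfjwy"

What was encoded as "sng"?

The output letters match the input read backwards, each shifted +5: perform reversed is mrofrep. Two steps: reverse the string, then apply a Caesar shift of +5.
Reversing it on sng: shift back: s−5=n, n−5=i, g−5=b → nib; then reverse → bin.

bin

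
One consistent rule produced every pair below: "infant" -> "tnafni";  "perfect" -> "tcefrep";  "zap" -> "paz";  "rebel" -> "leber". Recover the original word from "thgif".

fight

The output letters match the input read backwards: infant reversed is tnafni. The word is simply reversed.
Decoding thgif: then reverse → fight.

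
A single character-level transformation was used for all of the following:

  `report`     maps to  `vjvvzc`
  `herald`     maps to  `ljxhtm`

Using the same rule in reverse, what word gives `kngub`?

The shift increases by 1 at each position, starting from +4: 4, 5, 6, ….
Undoing it on kngub: k−4=g, n−5=i, g−6=a, u−7=n, b−8=t.

giant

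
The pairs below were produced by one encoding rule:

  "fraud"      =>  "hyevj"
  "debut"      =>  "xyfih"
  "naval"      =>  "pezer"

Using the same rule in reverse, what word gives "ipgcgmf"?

bicycle

The output letters match the input read backwards, each shifted +4: fraud reversed is duarf. The word is reversed, then every letter is shifted forward by 4.
Reversing it on ipgcgmf: shift back: i−4=e, p−4=l, g−4=c, c−4=y, g−4=c, m−4=i, f−4=b → elcycib; then reverse → bicycle.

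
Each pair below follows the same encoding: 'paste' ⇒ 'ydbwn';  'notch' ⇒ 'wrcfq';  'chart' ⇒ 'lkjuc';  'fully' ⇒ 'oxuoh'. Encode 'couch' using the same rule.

lrdfq

Shifts by position in paste: pos 0: p→y (+9), pos 1: a→d (+3), pos 2: s→b (+9), pos 3: t→w (+3) — repeating every 2. It's a Vigenère-style cipher with numeric key [9,3]: position i shifts by key[i mod 2].
On couch: c+9=l, o+3=r, u+9=d, c+3=f, h+9=q.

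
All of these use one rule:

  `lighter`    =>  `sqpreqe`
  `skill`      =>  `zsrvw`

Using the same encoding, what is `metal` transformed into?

tmckw

In lighter: l→s is +7, i→q is +8, g→p is +9, h→r is +10 — the shift increases by 1 each position. Letter i (0-indexed) is shifted by i+7, so successive shifts are 7, 8, 9, ….
For metal: m+7=t, e+8=m, t+9=c, a+10=k, l+11=w.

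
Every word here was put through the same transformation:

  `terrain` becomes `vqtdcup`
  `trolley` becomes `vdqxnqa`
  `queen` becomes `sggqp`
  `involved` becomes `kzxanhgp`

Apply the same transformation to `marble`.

omtnnq

Shifts by position in terrain: pos 0: t→v (+2), pos 1: e→q (+12), pos 2: r→t (+2), pos 3: r→d (+12) — repeating every 2. The shifts repeat in a cycle of length 2: positions 0,1,… shift by +2, +12, then the pattern repeats.
Applying it to marble: m+2=o, a+12=m, r+2=t, b+12=n, l+2=n, e+12=q.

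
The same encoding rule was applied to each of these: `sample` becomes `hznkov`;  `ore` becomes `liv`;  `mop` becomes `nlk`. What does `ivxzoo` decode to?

Letters are reflected about the middle of the alphabet (position → 25−position): Atbash.
Reversing it on ivxzoo: i↔r, v↔e, x↔c, z↔a, o↔l, o↔l.

recall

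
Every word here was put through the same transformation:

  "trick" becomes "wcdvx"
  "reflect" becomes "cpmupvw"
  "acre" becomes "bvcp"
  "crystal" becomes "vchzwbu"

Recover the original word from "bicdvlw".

t(19)→w(22) and r(17)→c(2) fit y≡23x+1 (mod 26); the inverse of 23 mod 26 is 17. Treating letters as 0–25, the rule is x ↦ 23x + 1 (mod 26).
Reversing it on bicdvlw: b(1)→17·(1−1)≡0=a; i(8)→17·(8−1)≡15=p; c(2)→17·(2−1)≡17=r; d(3)→17·(3−1)≡8=i; v(21)→17·(21−1)≡2=c; l(11)→17·(11−1)≡14=o; w(22)→17·(22−1)≡19=t (all mod 26).

apricot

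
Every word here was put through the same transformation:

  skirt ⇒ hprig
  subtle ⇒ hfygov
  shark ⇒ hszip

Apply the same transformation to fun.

ufm

Each pair mirrors across the alphabet (s↔h, k↔p, i↔r): positions sum to 25. Each letter is replaced by its mirror in the alphabet: a↔z, b↔y, c↔x, and so on (the Atbash cipher).
For fun: f↔u, u↔f, n↔m.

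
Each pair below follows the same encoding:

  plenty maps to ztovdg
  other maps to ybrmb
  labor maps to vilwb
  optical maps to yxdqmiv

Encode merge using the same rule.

Shifts by position in plenty: pos 0: p→z (+10), pos 1: l→t (+8), pos 2: e→o (+10), pos 3: n→v (+8) — repeating every 2. It's a Vigenère-style cipher with numeric key [10,8]: position i shifts by key[i mod 2].
On merge: m+10=w, e+8=m, r+10=b, g+8=o, e+10=o.

wmboo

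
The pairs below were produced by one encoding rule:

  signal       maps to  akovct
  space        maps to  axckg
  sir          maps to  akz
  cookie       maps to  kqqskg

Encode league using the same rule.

tgcowg

Vowels shift forward by 2 and consonants shift forward by 8.
For league: l(cons)+8=t, e(vowel)+2=g, a(vowel)+2=c, g(cons)+8=o, u(vowel)+2=w, e(vowel)+2=g.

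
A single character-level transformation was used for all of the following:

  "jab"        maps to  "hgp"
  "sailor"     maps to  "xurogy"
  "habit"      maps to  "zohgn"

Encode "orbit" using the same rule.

zohxu

The output letters match the input read backwards, each shifted +6: jab reversed is baj. The word is reversed, then every letter is shifted forward by 6.
Applying it to orbit: reverse → tibro; then shift: t+6=z, i+6=o, b+6=h, r+6=x, o+6=u.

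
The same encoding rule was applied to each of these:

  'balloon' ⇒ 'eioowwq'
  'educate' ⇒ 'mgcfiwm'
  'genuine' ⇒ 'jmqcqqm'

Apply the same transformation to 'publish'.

The shift depends on letter class: consonant b→e is +3, but vowel a→i is +8. The rule splits by letter class: vowels +8, consonants +3.
Applying it to publish: p(cons)+3=s, u(vowel)+8=c, b(cons)+3=e, l(cons)+3=o, i(vowel)+8=q, s(cons)+3=v, h(cons)+3=k.

sceoqvk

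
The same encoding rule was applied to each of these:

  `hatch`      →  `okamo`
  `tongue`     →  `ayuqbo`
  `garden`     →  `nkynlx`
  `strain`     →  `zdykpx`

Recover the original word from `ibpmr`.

brick

Shifts by position in hatch: pos 0: h→o (+7), pos 1: a→k (+10), pos 2: t→a (+7), pos 3: c→m (+10) — repeating every 2. The shifts repeat in a cycle of length 2: positions 0,1,… shift by +7, +10, then the pattern repeats.
Reversing it on ibpmr: i−7=b, b−10=r, p−7=i, m−10=c, r−7=k.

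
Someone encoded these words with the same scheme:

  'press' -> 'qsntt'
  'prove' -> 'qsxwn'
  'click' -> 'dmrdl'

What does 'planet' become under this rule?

The shift depends on letter class: consonant p→q is +1, but vowel e→n is +9. Two shifts are in play — +9 for a/e/i/o/u, +1 for every other letter.
For planet: p(cons)+1=q, l(cons)+1=m, a(vowel)+9=j, n(cons)+1=o, e(vowel)+9=n, t(cons)+1=u.

qmjonu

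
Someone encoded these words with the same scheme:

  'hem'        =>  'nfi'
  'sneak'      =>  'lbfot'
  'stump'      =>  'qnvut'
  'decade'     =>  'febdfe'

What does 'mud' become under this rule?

evn

The word is reversed, then every letter is shifted forward by 1.
On mud: reverse → dum; then shift: d+1=e, u+1=v, m+1=n.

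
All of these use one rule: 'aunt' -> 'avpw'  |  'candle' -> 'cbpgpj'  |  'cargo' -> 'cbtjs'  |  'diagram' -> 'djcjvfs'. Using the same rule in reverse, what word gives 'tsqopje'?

trolley

In aunt: a→a is +0, u→v is +1, n→p is +2, t→w is +3 — the shift increases by 1 each position. Letter i (0-indexed) is shifted by i+0, so successive shifts are 0, 1, 2, ….
Reversing it on tsqopje: t−0=t, s−1=r, q−2=o, o−3=l, p−4=l, j−5=e, e−6=y.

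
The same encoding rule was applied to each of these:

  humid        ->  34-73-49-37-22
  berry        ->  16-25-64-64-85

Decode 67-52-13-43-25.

snake

The formula is n = 3×(alphabet index, a=1) + 10.
Decoding 67-52-13-43-25: 67→(67−10)÷3=19=s, 52→(52−10)÷3=14=n, 13→(13−10)÷3=1=a, 43→(43−10)÷3=11=k, 25→(25−10)÷3=5=e.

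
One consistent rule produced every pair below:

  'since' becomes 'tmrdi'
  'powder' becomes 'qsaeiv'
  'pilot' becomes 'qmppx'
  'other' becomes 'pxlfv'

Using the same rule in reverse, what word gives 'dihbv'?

The shifts repeat in a cycle of length 3: positions 0,1,… shift by +1, +4, +4, then the pattern repeats.
Reversing it on dihbv: d−1=c, i−4=e, h−4=d, b−1=a, v−4=r.

cedar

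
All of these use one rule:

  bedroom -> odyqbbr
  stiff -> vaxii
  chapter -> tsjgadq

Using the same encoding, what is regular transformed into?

qdnfmjq

b(1)→o(14) and e(4)→d(3) fit y≡5x+9 (mod 26); the inverse of 5 mod 26 is 21. This is an affine cipher: with a=0,…,z=25, each position x becomes (5x+9) mod 26.
Applying it to regular: r(17)→5·17+9≡16=q; e(4)→5·4+9≡3=d; g(6)→5·6+9≡13=n; u(20)→5·20+9≡5=f; l(11)→5·11+9≡12=m; a(0)→5·0+9≡9=j; r(17)→5·17+9≡16=q (all mod 26).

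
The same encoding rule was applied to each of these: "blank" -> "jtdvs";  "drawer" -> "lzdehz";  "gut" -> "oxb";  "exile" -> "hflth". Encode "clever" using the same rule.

The rule splits by letter class: vowels +3, consonants +8.
Applying it to clever: c(cons)+8=k, l(cons)+8=t, e(vowel)+3=h, v(cons)+8=d, e(vowel)+3=h, r(cons)+8=z.

kthdhz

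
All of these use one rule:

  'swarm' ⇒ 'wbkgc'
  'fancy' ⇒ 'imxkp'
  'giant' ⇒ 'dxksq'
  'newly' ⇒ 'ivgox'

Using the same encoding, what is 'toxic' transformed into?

mshyd

The output letters match the input read backwards, each shifted +10: swarm reversed is mraws. Read the word backwards and shift each letter +10.
On toxic: reverse → cixot; then shift: c+10=m, i+10=s, x+10=h, o+10=y, t+10=d.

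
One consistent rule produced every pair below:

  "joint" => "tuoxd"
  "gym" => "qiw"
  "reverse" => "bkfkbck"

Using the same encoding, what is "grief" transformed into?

The shift depends on letter class: consonant j→t is +10, but vowel o→u is +6. Vowels shift forward by 6 and consonants shift forward by 10.
Applying it to grief: g(cons)+10=q, r(cons)+10=b, i(vowel)+6=o, e(vowel)+6=k, f(cons)+10=p.

qbokp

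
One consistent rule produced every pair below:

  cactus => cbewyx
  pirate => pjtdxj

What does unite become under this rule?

uokwi

In cactus: c→c is +0, a→b is +1, c→e is +2, t→w is +3 — the shift increases by 1 each position. The shift increases by 1 at each position, starting from +0: 0, 1, 2, ….
On unite: u+0=u, n+1=o, i+2=k, t+3=w, e+4=i.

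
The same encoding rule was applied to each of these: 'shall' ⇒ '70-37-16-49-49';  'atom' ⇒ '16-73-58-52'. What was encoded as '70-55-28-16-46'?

s(#19)→70 and h(#8)→37: differences scale by 3, so n = 3·pos + 13. The formula is n = 3×(alphabet index, a=1) + 13.
Undoing it on 70-55-28-16-46: 70→(70−13)÷3=19=s, 55→(55−13)÷3=14=n, 28→(28−13)÷3=5=e, 16→(16−13)÷3=1=a, 46→(46−13)÷3=11=k.

sneak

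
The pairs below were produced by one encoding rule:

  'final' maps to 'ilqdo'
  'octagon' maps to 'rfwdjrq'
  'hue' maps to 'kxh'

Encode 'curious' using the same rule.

fxulrxv

Compare letters: f→i is +3, i→l is +3, n→q is +3 — a constant shift. Every letter moves 3 places later in the alphabet, wrapping around z→a.
Applying it to curious: c+3=f, u+3=x, r+3=u, i+3=l, o+3=r, u+3=x, s+3=v.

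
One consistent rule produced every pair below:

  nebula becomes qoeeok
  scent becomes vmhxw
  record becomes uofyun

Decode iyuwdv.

formal

Shifts by position in nebula: pos 0: n→q (+3), pos 1: e→o (+10), pos 2: b→e (+3), pos 3: u→e (+10) — repeating every 2. A repeating key of period 2 is used — shifts +3, +10 over and over.
Undoing it on iyuwdv: i−3=f, y−10=o, u−3=r, w−10=m, d−3=a, v−10=l.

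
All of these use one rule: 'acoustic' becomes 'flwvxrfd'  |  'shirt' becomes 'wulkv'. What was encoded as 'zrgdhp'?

meadow

The output letters match the input read backwards, each shifted +3: acoustic reversed is citsuoca. Read the word backwards and shift each letter +3.
Reversing it on zrgdhp: shift back: z−3=w, r−3=o, g−3=d, d−3=a, h−3=e, p−3=m → wodaem; then reverse → meadow.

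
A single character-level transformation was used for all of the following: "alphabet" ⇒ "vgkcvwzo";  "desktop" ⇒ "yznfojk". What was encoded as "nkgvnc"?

Compare letters: a→v is +21, l→g is +21, p→k is +21 — a constant shift. It's a constant shift of +21 (ROT21).
Undoing it on nkgvnc: n−21=s, k−21=p, g−21=l, v−21=a, n−21=s, c−21=h.

splash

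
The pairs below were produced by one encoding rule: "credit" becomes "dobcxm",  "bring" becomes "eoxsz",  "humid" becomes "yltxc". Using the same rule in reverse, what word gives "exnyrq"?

bishop

c(2)→d(3) and r(17)→o(14) fit y≡25x+5 (mod 26); the inverse of 25 mod 26 is 25. Treating letters as 0–25, the rule is x ↦ 25x + 5 (mod 26).
Undoing it on exnyrq: e(4)→25·(4−5)≡1=b; x(23)→25·(23−5)≡8=i; n(13)→25·(13−5)≡18=s; y(24)→25·(24−5)≡7=h; r(17)→25·(17−5)≡14=o; q(16)→25·(16−5)≡15=p (all mod 26).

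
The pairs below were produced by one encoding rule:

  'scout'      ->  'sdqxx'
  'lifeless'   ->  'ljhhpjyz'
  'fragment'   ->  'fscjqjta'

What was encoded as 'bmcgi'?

blade

Letter i (0-indexed) is shifted by i+0, so successive shifts are 0, 1, 2, ….
Decoding bmcgi: b−0=b, m−1=l, c−2=a, g−3=d, i−4=e.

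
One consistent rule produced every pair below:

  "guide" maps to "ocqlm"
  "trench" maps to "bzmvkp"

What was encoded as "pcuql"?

humid

Every letter moves 8 places later in the alphabet, wrapping around z→a.
Undoing it on pcuql: p−8=h, c−8=u, u−8=m, q−8=i, l−8=d.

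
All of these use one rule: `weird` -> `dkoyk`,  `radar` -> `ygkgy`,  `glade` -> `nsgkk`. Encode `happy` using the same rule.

Two shifts are in play — +6 for a/e/i/o/u, +7 for every other letter.
Applying it to happy: h(cons)+7=o, a(vowel)+6=g, p(cons)+7=w, p(cons)+7=w, y(cons)+7=f.

ogwwf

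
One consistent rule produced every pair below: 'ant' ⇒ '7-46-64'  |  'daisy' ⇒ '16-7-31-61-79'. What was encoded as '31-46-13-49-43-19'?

The formula is n = 3×(alphabet index, a=1) + 4.
Undoing it on 31-46-13-49-43-19: 31→(31−4)÷3=9=i, 46→(46−4)÷3=14=n, 13→(13−4)÷3=3=c, 49→(49−4)÷3=15=o, 43→(43−4)÷3=13=m, 19→(19−4)÷3=5=e.

income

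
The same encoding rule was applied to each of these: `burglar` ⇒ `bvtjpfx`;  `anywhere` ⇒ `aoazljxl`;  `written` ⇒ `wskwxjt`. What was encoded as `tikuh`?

In burglar: b→b is +0, u→v is +1, r→t is +2, g→j is +3 — the shift increases by 1 each position. Letter i (0-indexed) is shifted by i+0, so successive shifts are 0, 1, 2, ….
Undoing it on tikuh: t−0=t, i−1=h, k−2=i, u−3=r, h−4=d.

third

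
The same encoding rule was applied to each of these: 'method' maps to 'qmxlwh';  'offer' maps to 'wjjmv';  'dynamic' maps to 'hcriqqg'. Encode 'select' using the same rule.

wmpmgx

The shift depends on letter class: consonant m→q is +4, but vowel e→m is +8. Vowels shift forward by 8 and consonants shift forward by 4.
For select: s(cons)+4=w, e(vowel)+8=m, l(cons)+4=p, e(vowel)+8=m, c(cons)+4=g, t(cons)+4=x.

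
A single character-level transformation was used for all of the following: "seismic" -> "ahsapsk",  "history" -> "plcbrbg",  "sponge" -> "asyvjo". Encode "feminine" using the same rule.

Shifts by position in seismic: pos 0: s→a (+8), pos 1: e→h (+3), pos 2: i→s (+10), pos 3: s→a (+8), pos 4: m→p (+3), pos 5: i→s (+10) — repeating every 3. A repeating key of period 3 is used — shifts +8, +3, +10 over and over.
Applying it to feminine: f+8=n, e+3=h, m+10=w, i+8=q, n+3=q, i+10=s, n+8=v, e+3=h.

nhwqqsvh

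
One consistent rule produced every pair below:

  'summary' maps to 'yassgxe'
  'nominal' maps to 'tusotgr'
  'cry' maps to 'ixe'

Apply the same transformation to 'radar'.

This is a Caesar cipher with shift 6.
For radar: r+6=x, a+6=g, d+6=j, a+6=g, r+6=x.

xgjgx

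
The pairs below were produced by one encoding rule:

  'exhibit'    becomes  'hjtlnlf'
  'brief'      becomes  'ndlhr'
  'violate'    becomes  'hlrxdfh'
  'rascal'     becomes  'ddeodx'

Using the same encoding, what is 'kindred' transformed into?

wlzpdhp

The shift depends on letter class: consonant x→j is +12, but vowel e→h is +3. The rule splits by letter class: vowels +3, consonants +12.
On kindred: k(cons)+12=w, i(vowel)+3=l, n(cons)+12=z, d(cons)+12=p, r(cons)+12=d, e(vowel)+3=h, d(cons)+12=p.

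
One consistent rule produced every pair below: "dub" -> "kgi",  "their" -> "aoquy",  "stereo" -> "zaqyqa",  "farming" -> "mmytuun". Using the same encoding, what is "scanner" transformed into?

The shift depends on letter class: consonant d→k is +7, but vowel u→g is +12. Vowels shift forward by 12 and consonants shift forward by 7.
For scanner: s(cons)+7=z, c(cons)+7=j, a(vowel)+12=m, n(cons)+7=u, n(cons)+7=u, e(vowel)+12=q, r(cons)+7=y.

zjmuuqy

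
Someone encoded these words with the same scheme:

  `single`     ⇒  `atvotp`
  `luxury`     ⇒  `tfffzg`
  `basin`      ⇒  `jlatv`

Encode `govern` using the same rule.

ozdpzv

The shift depends on letter class: consonant s→a is +8, but vowel i→t is +11. Vowels shift forward by 11 and consonants shift forward by 8.
Applying it to govern: g(cons)+8=o, o(vowel)+11=z, v(cons)+8=d, e(vowel)+11=p, r(cons)+8=z, n(cons)+8=v.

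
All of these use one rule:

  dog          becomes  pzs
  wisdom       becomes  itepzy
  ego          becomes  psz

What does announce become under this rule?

The shift depends on letter class: consonant d→p is +12, but vowel o→z is +11. Vowels shift forward by 11 and consonants shift forward by 12.
For announce: a(vowel)+11=l, n(cons)+12=z, n(cons)+12=z, o(vowel)+11=z, u(vowel)+11=f, n(cons)+12=z, c(cons)+12=o, e(vowel)+11=p.

lzzzfzop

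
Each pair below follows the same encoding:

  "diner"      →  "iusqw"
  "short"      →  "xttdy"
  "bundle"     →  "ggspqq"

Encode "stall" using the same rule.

Shifts by position in diner: pos 0: d→i (+5), pos 1: i→u (+12), pos 2: n→s (+5), pos 3: e→q (+12) — repeating every 2. The shifts repeat in a cycle of length 2: positions 0,1,… shift by +5, +12, then the pattern repeats.
For stall: s+5=x, t+12=f, a+5=f, l+12=x, l+5=q.

xffxq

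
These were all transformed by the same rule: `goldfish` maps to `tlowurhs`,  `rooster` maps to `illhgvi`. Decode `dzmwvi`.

Each pair mirrors across the alphabet (g↔t, o↔l, l↔o): positions sum to 25. Letters are reflected about the middle of the alphabet (position → 25−position): Atbash.
Undoing it on dzmwvi: d↔w, z↔a, m↔n, w↔d, v↔e, i↔r.

wander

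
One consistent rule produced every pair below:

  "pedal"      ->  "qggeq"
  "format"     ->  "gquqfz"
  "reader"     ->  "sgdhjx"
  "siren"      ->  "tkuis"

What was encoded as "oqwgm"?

In pedal: p→q is +1, e→g is +2, d→g is +3, a→e is +4 — the shift increases by 1 each position. Letter i (0-indexed) is shifted by i+1, so successive shifts are 1, 2, 3, ….
Undoing it on oqwgm: o−1=n, q−2=o, w−3=t, g−4=c, m−5=h.

notch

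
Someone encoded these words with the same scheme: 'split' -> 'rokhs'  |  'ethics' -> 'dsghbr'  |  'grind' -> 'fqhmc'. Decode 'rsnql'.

storm

This is a Caesar cipher with shift 25.
Undoing it on rsnql: r−25=s, s−25=t, n−25=o, q−25=r, l−25=m.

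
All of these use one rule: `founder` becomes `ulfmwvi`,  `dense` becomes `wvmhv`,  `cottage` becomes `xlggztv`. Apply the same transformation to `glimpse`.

tornkhv

This is the alphabet-reversal cipher (Atbash): a becomes z, b becomes y, etc.
Applying it to glimpse: g↔t, l↔o, i↔r, m↔n, p↔k, s↔h, e↔v.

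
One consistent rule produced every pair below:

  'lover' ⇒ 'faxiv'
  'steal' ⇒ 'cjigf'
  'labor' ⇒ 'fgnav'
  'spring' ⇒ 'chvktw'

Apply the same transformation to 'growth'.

wvaejd

l(11)→f(5) and o(14)→a(0) fit y≡7x+6 (mod 26); the inverse of 7 mod 26 is 15. Treating letters as 0–25, the rule is x ↦ 7x + 6 (mod 26).
For growth: g(6)→7·6+6≡22=w; r(17)→7·17+6≡21=v; o(14)→7·14+6≡0=a; w(22)→7·22+6≡4=e; t(19)→7·19+6≡9=j; h(7)→7·7+6≡3=d (all mod 26).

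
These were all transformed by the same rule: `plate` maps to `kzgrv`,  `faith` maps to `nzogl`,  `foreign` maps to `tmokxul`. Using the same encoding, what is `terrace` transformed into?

kigxxkz

The output letters match the input read backwards, each shifted +6: plate reversed is etalp. Read the word backwards and shift each letter +6.
For terrace: reverse → ecarret; then shift: e+6=k, c+6=i, a+6=g, r+6=x, r+6=x, e+6=k, t+6=z.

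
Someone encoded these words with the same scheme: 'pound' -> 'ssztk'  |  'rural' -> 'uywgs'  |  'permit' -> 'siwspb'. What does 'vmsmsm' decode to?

single

In pound: p→s is +3, o→s is +4, u→z is +5, n→t is +6 — the shift increases by 1 each position. Each letter shifts forward by (position + 3), i.e. 3, 4, 5, … — the shift grows by one for each successive letter.
Undoing it on vmsmsm: v−3=s, m−4=i, s−5=n, m−6=g, s−7=l, m−8=e.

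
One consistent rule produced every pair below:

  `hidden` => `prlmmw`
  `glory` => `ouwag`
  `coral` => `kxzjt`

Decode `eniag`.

weary

Shifts by position in hidden: pos 0: h→p (+8), pos 1: i→r (+9), pos 2: d→l (+8), pos 3: d→m (+9) — repeating every 2. It's a Vigenère-style cipher with numeric key [8,9]: position i shifts by key[i mod 2].
Undoing it on eniag: e−8=w, n−9=e, i−8=a, a−9=r, g−8=y.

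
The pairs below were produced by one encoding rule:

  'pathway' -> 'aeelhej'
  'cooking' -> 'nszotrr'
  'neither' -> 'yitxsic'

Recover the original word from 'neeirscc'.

Shifts by position in pathway: pos 0: p→a (+11), pos 1: a→e (+4), pos 2: t→e (+11), pos 3: h→l (+4) — repeating every 2. It's a Vigenère-style cipher with numeric key [11,4]: position i shifts by key[i mod 2].
Decoding neeirscc: n−11=c, e−4=a, e−11=t, i−4=e, r−11=g, s−4=o, c−11=r, c−4=y.

category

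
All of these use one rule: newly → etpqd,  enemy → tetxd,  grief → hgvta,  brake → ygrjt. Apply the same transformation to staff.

nuraa

n(13)→e(4) and e(4)→t(19) fit y≡7x+17 (mod 26); the inverse of 7 mod 26 is 15. Each letter's alphabet position (a=0..z=25) is mapped through 7·x+17 mod 26 — an affine cipher.
For staff: s(18)→7·18+17≡13=n; t(19)→7·19+17≡20=u; a(0)→7·0+17≡17=r; f(5)→7·5+17≡0=a; f(5)→7·5+17≡0=a (all mod 26).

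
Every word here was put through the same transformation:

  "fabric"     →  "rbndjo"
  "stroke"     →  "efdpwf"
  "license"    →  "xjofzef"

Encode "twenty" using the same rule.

fifzfk

The shift depends on letter class: consonant f→r is +12, but vowel a→b is +1. Vowels shift forward by 1 and consonants shift forward by 12.
Applying it to twenty: t(cons)+12=f, w(cons)+12=i, e(vowel)+1=f, n(cons)+12=z, t(cons)+12=f, y(cons)+12=k.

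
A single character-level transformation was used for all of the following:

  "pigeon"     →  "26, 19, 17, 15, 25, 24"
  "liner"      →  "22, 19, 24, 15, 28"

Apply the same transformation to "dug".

14, 31, 17

Letters become their 1-based position plus 10 (so a→11, b→12, …).
On dug: d=4→14, u=21→31, g=7→17.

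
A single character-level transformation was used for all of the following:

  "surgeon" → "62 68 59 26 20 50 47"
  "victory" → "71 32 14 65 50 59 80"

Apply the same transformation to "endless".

The formula is n = 3×(alphabet index, a=1) + 5.
On endless: e=5→20, n=14→47, d=4→17, l=12→41, e=5→20, s=19→62, s=19→62.

20 47 17 41 20 62 62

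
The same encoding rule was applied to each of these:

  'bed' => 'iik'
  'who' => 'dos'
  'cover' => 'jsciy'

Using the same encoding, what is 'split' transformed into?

The shift depends on letter class: consonant b→i is +7, but vowel e→i is +4. Two shifts are in play — +4 for a/e/i/o/u, +7 for every other letter.
For split: s(cons)+7=z, p(cons)+7=w, l(cons)+7=s, i(vowel)+4=m, t(cons)+7=a.

zwsma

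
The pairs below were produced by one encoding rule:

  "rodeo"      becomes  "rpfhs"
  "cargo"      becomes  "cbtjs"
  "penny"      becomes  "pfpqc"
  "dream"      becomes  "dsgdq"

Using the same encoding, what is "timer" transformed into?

tjohv

In rodeo: r→r is +0, o→p is +1, d→f is +2, e→h is +3 — the shift increases by 1 each position. Each letter shifts forward by its position index (0, 1, 2, …) — the shift grows by one for each successive letter.
Applying it to timer: t+0=t, i+1=j, m+2=o, e+3=h, r+4=v.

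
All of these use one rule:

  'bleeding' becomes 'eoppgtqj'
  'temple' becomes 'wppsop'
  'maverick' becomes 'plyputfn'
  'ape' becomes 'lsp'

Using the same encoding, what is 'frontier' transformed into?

The shift depends on letter class: consonant b→e is +3, but vowel e→p is +11. The rule splits by letter class: vowels +11, consonants +3.
On frontier: f(cons)+3=i, r(cons)+3=u, o(vowel)+11=z, n(cons)+3=q, t(cons)+3=w, i(vowel)+11=t, e(vowel)+11=p, r(cons)+3=u.

iuzqwtpu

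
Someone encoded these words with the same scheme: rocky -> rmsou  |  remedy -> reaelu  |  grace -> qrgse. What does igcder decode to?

r(17)→r(17) and o(14)→m(12) fit y≡19x+6 (mod 26); the inverse of 19 mod 26 is 11. Treating letters as 0–25, the rule is x ↦ 19x + 6 (mod 26).
Decoding igcder: i(8)→11·(8−6)≡22=w; g(6)→11·(6−6)≡0=a; c(2)→11·(2−6)≡8=i; d(3)→11·(3−6)≡19=t; e(4)→11·(4−6)≡4=e; r(17)→11·(17−6)≡17=r (all mod 26).

waiter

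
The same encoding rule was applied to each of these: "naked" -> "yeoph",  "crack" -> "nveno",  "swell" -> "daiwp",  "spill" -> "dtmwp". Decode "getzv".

vapor

It's a Vigenère-style cipher with numeric key [11,4,4]: position i shifts by key[i mod 3].
Decoding getzv: g−11=v, e−4=a, t−4=p, z−11=o, v−4=r.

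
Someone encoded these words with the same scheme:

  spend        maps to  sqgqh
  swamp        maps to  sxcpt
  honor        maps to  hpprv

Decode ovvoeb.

outlaw

In spend: s→s is +0, p→q is +1, e→g is +2, n→q is +3 — the shift increases by 1 each position. Letter i (0-indexed) is shifted by i+0, so successive shifts are 0, 1, 2, ….
Undoing it on ovvoeb: o−0=o, v−1=u, v−2=t, o−3=l, e−4=a, b−5=w.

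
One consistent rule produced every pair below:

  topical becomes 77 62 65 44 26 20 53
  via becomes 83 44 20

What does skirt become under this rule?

t(#20)→77 and o(#15)→62: differences scale by 3, so n = 3·pos + 17. The formula is n = 3×(alphabet index, a=1) + 17.
Applying it to skirt: s=19→74, k=11→50, i=9→44, r=18→71, t=20→77.

74 50 44 71 77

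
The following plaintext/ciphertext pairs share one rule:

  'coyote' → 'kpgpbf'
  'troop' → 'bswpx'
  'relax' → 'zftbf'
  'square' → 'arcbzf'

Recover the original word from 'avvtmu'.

sunset

It's a Vigenère-style cipher with numeric key [8,1]: position i shifts by key[i mod 2].
Decoding avvtmu: a−8=s, v−1=u, v−8=n, t−1=s, m−8=e, u−1=t.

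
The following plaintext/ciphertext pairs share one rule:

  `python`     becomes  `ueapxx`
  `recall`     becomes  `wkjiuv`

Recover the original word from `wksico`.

relate

In python: p→u is +5, y→e is +6, t→a is +7, h→p is +8 — the shift increases by 1 each position. Each letter shifts forward by (position + 5), i.e. 5, 6, 7, … — the shift grows by one for each successive letter.
Reversing it on wksico: w−5=r, k−6=e, s−7=l, i−8=a, c−9=t, o−10=e.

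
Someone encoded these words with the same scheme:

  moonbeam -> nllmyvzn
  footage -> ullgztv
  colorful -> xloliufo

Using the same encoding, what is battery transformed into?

Each pair mirrors across the alphabet (m↔n, o↔l, o↔l): positions sum to 25. Letters are reflected about the middle of the alphabet (position → 25−position): Atbash.
For battery: b↔y, a↔z, t↔g, t↔g, e↔v, r↔i, y↔b.

yzggvib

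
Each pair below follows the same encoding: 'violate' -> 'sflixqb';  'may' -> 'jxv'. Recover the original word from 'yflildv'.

biology

Every letter moves 23 places later in the alphabet, wrapping around z→a.
Reversing it on yflildv: y−23=b, f−23=i, l−23=o, i−23=l, l−23=o, d−23=g, v−23=y.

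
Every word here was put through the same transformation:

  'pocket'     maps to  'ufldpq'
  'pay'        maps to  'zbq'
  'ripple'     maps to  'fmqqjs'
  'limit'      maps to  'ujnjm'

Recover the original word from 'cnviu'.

Read the word backwards and shift each letter +1.
Undoing it on cnviu: shift back: c−1=b, n−1=m, v−1=u, i−1=h, u−1=t → bmuht; then reverse → thumb.

thumb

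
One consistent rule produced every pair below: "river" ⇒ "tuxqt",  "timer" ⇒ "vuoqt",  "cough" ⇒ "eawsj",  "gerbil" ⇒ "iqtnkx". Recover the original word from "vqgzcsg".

Shifts by position in river: pos 0: r→t (+2), pos 1: i→u (+12), pos 2: v→x (+2), pos 3: e→q (+12) — repeating every 2. The shifts repeat in a cycle of length 2: positions 0,1,… shift by +2, +12, then the pattern repeats.
Decoding vqgzcsg: v−2=t, q−12=e, g−2=e, z−12=n, c−2=a, s−12=g, g−2=e.

teenage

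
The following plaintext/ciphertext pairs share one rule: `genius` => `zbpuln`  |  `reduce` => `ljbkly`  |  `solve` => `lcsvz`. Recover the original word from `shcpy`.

rival

The output letters match the input read backwards, each shifted +7: genius reversed is suineg. Two steps: reverse the string, then apply a Caesar shift of +7.
Decoding shcpy: shift back: s−7=l, h−7=a, c−7=v, p−7=i, y−7=r → lavir; then reverse → rival.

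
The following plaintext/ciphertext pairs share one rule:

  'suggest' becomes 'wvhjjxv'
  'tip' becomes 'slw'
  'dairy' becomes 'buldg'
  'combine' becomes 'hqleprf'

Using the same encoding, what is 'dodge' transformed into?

hjgrg

The output letters match the input read backwards, each shifted +3: suggest reversed is tseggus. Read the word backwards and shift each letter +3.
On dodge: reverse → egdod; then shift: e+3=h, g+3=j, d+3=g, o+3=r, d+3=g.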